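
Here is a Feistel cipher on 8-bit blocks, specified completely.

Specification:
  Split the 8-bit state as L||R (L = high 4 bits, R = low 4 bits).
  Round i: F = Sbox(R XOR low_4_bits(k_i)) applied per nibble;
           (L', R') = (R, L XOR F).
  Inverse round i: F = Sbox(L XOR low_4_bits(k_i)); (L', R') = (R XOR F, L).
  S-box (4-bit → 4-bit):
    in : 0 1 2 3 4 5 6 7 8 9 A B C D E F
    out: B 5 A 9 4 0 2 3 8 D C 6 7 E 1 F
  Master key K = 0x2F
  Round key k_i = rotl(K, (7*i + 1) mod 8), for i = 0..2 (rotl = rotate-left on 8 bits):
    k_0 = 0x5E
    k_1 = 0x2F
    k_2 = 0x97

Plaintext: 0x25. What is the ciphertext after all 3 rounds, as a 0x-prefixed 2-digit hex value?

s_0 = plaintext = 0x25
s_1 = Round(s_0, k_0) = 0x54
s_2 = Round(s_1, k_1) = 0x43
s_3 = Round(s_2, k_2) = 0x30

0x30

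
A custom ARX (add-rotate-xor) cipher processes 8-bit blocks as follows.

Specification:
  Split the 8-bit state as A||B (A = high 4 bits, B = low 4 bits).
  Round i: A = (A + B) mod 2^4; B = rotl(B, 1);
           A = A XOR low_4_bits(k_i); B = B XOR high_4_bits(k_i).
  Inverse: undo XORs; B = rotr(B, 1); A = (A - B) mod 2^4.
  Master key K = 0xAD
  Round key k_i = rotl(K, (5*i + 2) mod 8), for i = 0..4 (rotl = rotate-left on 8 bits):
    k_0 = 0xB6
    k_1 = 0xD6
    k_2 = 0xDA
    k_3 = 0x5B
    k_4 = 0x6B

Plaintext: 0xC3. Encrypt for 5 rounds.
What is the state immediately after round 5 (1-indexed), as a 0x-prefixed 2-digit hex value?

0x68

s_0 = plaintext = 0xC3
s_1 = Round(s_0, k_0) = 0x9D
s_2 = Round(s_1, k_1) = 0x06
s_3 = Round(s_2, k_2) = 0xC1
s_4 = Round(s_3, k_3) = 0x67
s_5 = Round(s_4, k_4) = 0x68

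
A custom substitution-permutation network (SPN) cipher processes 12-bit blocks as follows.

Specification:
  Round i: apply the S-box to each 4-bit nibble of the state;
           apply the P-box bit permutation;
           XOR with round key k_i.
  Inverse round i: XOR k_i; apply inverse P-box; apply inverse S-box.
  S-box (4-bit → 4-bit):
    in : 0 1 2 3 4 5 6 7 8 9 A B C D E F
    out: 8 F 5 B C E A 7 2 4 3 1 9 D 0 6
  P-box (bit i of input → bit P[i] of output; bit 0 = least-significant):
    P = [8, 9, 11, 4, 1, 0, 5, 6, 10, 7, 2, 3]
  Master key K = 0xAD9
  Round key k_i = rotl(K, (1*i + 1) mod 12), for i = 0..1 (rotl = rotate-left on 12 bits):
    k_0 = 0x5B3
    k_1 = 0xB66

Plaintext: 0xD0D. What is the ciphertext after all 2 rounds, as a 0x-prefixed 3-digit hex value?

0x1E6

s_0 = plaintext = 0xD0D
s_1 = Round(s_0, k_0) = 0x8EF
s_2 = Round(s_1, k_1) = 0x1E6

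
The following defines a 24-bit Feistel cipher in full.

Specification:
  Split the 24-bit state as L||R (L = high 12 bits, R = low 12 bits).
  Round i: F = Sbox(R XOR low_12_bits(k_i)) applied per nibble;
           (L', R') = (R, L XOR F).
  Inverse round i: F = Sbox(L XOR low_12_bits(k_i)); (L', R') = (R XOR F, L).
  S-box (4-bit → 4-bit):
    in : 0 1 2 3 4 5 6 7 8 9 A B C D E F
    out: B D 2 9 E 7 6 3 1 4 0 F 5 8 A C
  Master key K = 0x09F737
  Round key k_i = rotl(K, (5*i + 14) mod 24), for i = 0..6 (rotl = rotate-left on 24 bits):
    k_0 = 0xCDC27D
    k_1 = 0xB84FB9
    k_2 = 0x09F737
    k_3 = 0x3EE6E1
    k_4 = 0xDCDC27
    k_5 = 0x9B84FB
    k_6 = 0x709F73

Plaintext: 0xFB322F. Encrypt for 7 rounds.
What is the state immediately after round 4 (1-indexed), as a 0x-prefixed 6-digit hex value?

0x4E5FA0

s_0 = plaintext = 0xFB322F
s_1 = Round(s_0, k_0) = 0x22F4C1
s_2 = Round(s_1, k_1) = 0x4C1D1E
s_3 = Round(s_2, k_2) = 0xD1E4E5
s_4 = Round(s_3, k_3) = 0x4E5FA0
s_5 = Round(s_4, k_4) = 0xFA0DF6
s_6 = Round(s_5, k_5) = 0xDF6B18
s_7 = Round(s_6, k_6) = 0xB18399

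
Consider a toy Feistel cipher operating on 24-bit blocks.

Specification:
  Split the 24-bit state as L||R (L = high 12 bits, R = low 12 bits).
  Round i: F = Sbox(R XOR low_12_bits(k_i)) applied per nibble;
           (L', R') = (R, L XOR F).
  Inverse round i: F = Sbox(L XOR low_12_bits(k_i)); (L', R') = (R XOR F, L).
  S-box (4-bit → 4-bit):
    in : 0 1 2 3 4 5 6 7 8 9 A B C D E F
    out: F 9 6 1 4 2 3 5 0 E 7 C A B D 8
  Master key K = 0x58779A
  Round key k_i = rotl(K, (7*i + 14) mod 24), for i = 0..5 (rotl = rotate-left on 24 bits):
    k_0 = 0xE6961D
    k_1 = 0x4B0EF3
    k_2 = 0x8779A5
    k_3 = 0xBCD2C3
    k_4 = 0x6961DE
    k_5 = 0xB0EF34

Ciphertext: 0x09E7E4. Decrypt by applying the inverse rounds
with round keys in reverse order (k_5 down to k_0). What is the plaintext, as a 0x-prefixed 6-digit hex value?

0xAB9A24

s_0 = ciphertext = 0x09E7E4
s_1 = InvRound(s_0, k_5) = 0xF9309E
s_2 = InvRound(s_1, k_4) = 0xDD5F93
s_3 = InvRound(s_2, k_3) = 0x700DD5
s_4 = InvRound(s_3, k_2) = 0x0A7700
s_5 = InvRound(s_4, k_1) = 0xA240A7
s_6 = InvRound(s_5, k_0) = 0xAB9A24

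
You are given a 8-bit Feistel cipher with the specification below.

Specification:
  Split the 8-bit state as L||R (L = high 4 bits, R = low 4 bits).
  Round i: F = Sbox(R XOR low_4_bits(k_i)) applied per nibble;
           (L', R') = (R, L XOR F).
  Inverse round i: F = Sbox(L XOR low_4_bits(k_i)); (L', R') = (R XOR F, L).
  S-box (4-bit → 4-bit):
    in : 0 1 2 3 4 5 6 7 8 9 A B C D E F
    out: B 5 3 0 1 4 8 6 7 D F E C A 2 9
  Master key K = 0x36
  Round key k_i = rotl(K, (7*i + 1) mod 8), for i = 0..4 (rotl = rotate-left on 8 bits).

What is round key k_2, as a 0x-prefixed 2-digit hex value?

K = 0x36
k_0 = rotl(K, (7*0+1) mod 8) = rotl(K, 1) = 0x6C
k_1 = rotl(K, (7*1+1) mod 8) = rotl(K, 0) = 0x36
k_2 = rotl(K, (7*2+1) mod 8) = rotl(K, 7) = 0x1B

0x1B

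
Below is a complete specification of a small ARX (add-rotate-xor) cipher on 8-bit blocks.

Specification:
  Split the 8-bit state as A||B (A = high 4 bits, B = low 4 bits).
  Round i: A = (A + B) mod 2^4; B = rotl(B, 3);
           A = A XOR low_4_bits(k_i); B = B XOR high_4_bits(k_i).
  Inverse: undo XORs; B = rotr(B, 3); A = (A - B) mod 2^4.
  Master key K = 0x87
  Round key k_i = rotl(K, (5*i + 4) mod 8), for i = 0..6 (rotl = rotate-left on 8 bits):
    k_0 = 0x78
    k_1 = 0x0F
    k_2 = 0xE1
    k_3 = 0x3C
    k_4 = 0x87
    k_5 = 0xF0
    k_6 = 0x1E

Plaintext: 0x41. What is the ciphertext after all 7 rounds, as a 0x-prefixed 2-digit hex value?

s_0 = plaintext = 0x41
s_1 = Round(s_0, k_0) = 0xDF
s_2 = Round(s_1, k_1) = 0x3F
s_3 = Round(s_2, k_2) = 0x31
s_4 = Round(s_3, k_3) = 0x8B
s_5 = Round(s_4, k_4) = 0x45
s_6 = Round(s_5, k_5) = 0x95
s_7 = Round(s_6, k_6) = 0x0B

0x0B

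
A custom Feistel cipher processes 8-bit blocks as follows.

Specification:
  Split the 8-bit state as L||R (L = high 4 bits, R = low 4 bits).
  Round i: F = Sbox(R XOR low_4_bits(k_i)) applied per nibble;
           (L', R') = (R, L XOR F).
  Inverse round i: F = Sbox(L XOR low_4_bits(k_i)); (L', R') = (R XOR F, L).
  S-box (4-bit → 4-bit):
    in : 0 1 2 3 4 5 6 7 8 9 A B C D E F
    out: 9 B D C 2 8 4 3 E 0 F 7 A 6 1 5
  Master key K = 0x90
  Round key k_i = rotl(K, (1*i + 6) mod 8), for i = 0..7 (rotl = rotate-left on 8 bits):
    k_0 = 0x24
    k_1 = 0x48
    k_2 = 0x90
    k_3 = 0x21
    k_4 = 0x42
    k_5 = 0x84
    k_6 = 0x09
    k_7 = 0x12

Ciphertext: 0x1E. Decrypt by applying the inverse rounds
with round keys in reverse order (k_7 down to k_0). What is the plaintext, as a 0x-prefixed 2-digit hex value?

0x7B

s_0 = ciphertext = 0x1E
s_1 = InvRound(s_0, k_7) = 0x21
s_2 = InvRound(s_1, k_6) = 0x62
s_3 = InvRound(s_2, k_5) = 0xF6
s_4 = InvRound(s_3, k_4) = 0x0F
s_5 = InvRound(s_4, k_3) = 0x40
s_6 = InvRound(s_5, k_2) = 0x24
s_7 = InvRound(s_6, k_1) = 0xB2
s_8 = InvRound(s_7, k_0) = 0x7B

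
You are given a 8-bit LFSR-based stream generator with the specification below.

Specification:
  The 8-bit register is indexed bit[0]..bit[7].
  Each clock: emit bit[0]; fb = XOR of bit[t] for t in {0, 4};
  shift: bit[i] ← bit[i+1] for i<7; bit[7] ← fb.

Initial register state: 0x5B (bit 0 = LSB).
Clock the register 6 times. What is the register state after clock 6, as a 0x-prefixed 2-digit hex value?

0xF9

reg_0 = 0x5B
clock 1: out=1, reg = 0x2D
clock 2: out=1, reg = 0x96
clock 3: out=0, reg = 0xCB
clock 4: out=1, reg = 0xE5
clock 5: out=1, reg = 0xF2
clock 6: out=0, reg = 0xF9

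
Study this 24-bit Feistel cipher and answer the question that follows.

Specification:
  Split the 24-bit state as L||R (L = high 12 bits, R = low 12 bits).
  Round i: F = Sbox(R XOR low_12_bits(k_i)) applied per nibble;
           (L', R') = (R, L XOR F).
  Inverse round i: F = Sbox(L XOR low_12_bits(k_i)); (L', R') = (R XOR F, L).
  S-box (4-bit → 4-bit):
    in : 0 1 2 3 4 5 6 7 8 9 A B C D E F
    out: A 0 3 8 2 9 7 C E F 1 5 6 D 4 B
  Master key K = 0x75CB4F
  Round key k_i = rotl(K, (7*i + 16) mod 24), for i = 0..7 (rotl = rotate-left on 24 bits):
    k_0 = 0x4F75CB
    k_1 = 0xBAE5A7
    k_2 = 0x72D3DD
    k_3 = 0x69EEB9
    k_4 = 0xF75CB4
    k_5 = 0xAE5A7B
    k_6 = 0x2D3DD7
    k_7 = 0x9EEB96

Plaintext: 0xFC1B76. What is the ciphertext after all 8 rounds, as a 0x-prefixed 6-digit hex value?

0x77F207

s_0 = plaintext = 0xFC1B76
s_1 = Round(s_0, k_0) = 0xB76B9C
s_2 = Round(s_1, k_1) = 0xB9CFF3
s_3 = Round(s_2, k_2) = 0xFF3DA8
s_4 = Round(s_3, k_3) = 0xDA87F3
s_5 = Round(s_4, k_4) = 0x7F3884
s_6 = Round(s_5, k_5) = 0x884448
s_7 = Round(s_6, k_6) = 0x44877F
s_8 = Round(s_7, k_7) = 0x77F207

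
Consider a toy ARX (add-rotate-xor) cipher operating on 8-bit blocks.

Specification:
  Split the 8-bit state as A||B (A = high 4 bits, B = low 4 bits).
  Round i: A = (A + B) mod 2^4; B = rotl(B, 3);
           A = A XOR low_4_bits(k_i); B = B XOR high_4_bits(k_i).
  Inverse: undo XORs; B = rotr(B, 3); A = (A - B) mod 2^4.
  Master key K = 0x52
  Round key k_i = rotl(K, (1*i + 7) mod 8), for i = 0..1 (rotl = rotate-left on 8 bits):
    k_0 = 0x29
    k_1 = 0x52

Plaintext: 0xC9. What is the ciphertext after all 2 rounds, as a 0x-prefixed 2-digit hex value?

0x82

s_0 = plaintext = 0xC9
s_1 = Round(s_0, k_0) = 0xCE
s_2 = Round(s_1, k_1) = 0x82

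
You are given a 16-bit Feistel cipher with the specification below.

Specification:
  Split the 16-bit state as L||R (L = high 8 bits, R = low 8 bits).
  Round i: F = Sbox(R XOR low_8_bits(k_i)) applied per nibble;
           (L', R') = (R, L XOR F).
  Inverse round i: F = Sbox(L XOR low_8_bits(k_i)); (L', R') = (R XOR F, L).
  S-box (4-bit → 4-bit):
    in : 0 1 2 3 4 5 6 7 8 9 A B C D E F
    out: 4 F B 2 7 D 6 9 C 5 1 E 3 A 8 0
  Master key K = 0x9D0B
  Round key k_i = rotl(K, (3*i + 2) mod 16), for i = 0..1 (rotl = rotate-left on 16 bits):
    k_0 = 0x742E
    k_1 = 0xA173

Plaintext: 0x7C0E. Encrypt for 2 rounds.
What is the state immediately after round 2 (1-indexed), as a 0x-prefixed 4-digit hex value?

s_0 = plaintext = 0x7C0E
s_1 = Round(s_0, k_0) = 0x0EC8
s_2 = Round(s_1, k_1) = 0xC8E0

0xC8E0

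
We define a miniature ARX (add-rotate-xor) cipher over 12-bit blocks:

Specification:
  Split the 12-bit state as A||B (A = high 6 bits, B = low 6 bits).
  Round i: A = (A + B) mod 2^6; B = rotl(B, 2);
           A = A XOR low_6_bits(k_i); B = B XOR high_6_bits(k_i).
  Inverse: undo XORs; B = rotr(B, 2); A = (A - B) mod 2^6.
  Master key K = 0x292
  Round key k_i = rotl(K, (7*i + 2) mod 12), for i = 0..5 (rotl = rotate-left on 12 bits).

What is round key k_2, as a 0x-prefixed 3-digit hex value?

0x922

K = 0x292
k_0 = rotl(K, (7*0+2) mod 12) = rotl(K, 2) = 0xA48
k_1 = rotl(K, (7*1+2) mod 12) = rotl(K, 9) = 0x452
k_2 = rotl(K, (7*2+2) mod 12) = rotl(K, 4) = 0x922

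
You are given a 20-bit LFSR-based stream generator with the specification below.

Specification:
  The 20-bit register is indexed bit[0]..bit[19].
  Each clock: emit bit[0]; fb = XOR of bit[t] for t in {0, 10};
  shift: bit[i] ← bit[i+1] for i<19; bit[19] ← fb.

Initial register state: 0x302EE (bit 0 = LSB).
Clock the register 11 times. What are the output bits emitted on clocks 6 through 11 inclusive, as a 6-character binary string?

reg_0 = 0x302EE
clock 1: out=0, reg = 0x18177
clock 2: out=1, reg = 0x8C0BB
clock 3: out=1, reg = 0xC605D
clock 4: out=1, reg = 0xE302E
clock 5: out=0, reg = 0x71817
clock 6: out=1, reg = 0xB8C0B
clock 7: out=1, reg = 0x5C605
clock 8: out=1, reg = 0x2E302
clock 9: out=0, reg = 0x17181
clock 10: out=1, reg = 0x8B8C0
clock 11: out=0, reg = 0x45C60

111010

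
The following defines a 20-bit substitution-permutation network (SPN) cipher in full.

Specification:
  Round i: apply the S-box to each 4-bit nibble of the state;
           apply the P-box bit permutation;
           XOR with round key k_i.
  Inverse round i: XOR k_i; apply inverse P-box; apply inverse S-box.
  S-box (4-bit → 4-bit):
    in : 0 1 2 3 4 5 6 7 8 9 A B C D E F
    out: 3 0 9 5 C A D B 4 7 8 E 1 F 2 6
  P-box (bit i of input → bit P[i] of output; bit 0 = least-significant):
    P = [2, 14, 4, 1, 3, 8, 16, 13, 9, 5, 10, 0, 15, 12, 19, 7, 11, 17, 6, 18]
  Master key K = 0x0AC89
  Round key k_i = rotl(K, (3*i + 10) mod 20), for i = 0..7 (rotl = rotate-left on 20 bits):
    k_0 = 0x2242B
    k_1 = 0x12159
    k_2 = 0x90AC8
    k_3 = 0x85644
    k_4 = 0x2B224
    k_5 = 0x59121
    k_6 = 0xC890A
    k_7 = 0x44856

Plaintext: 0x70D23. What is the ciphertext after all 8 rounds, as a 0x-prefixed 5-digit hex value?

0x10AEB

s_0 = plaintext = 0x70D23
s_1 = Round(s_0, k_0) = 0x49A16
s_2 = Round(s_1, k_1) = 0xDB10E
s_3 = Round(s_2, k_2) = 0x75300
s_4 = Round(s_3, k_3) = 0xE09C8
s_5 = Round(s_4, k_4) = 0x0241C
s_6 = Round(s_5, k_5) = 0x71DA4
s_7 = Round(s_6, k_6) = 0xAA739
s_8 = Round(s_7, k_7) = 0x10AEB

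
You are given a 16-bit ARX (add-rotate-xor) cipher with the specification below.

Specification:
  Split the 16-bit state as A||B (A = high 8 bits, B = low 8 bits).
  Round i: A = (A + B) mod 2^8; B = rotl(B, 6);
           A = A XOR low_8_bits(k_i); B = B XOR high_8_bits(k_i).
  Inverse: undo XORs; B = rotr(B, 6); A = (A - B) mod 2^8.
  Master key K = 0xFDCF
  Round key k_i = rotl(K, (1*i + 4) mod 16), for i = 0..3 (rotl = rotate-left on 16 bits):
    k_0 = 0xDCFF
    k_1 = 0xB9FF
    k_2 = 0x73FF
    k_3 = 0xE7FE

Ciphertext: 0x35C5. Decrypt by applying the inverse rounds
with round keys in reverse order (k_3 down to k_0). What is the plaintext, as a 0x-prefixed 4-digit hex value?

0x1016

s_0 = ciphertext = 0x35C5
s_1 = InvRound(s_0, k_3) = 0x4388
s_2 = InvRound(s_1, k_2) = 0xCDEF
s_3 = InvRound(s_2, k_1) = 0xD959
s_4 = InvRound(s_3, k_0) = 0x1016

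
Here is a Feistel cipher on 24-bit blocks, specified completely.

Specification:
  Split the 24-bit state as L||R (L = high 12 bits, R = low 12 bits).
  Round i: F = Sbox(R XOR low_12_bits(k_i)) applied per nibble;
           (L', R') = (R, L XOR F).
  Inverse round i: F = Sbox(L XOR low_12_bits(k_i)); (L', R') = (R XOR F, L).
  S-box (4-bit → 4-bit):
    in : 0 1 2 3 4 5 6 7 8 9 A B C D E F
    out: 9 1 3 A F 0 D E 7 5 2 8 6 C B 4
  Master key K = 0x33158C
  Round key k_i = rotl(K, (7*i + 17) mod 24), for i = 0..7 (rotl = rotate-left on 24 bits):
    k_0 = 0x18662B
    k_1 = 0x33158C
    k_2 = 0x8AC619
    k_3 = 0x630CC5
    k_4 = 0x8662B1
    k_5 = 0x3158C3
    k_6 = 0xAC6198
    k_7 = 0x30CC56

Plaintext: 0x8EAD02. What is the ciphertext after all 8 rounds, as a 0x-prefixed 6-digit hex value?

s_0 = plaintext = 0x8EAD02
s_1 = Round(s_0, k_0) = 0xD020DF
s_2 = Round(s_1, k_1) = 0x0DFD08
s_3 = Round(s_2, k_2) = 0xD088CE
s_4 = Round(s_3, k_3) = 0x8CE290
s_5 = Round(s_4, k_4) = 0x2901FF
s_6 = Round(s_5, k_5) = 0x1FF736
s_7 = Round(s_6, k_6) = 0x736CD4
s_8 = Round(s_7, k_7) = 0xCD4E45

0xCD4E45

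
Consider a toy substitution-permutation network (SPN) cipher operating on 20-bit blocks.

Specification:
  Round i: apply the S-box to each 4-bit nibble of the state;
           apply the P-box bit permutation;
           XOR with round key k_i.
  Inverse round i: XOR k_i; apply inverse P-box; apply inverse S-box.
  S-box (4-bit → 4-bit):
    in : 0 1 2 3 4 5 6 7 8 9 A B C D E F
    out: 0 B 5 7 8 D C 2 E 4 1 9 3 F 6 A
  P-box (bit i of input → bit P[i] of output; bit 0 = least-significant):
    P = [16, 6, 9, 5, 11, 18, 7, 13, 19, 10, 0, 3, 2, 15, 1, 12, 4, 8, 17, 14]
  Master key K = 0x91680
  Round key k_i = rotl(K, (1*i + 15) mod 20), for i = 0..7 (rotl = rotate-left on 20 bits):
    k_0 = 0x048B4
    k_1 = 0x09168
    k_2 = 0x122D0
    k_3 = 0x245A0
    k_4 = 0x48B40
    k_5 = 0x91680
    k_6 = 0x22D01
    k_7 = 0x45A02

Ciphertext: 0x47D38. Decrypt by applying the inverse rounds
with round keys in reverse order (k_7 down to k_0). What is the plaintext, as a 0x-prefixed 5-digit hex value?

0x5049C

s_0 = ciphertext = 0x47D38
s_1 = InvRound(s_0, k_7) = 0xC9F46
s_2 = InvRound(s_1, k_6) = 0x9D2FE
s_3 = InvRound(s_2, k_5) = 0xB3F0F
s_4 = InvRound(s_3, k_4) = 0x9DDFC
s_5 = InvRound(s_4, k_3) = 0x21BAC
s_6 = InvRound(s_5, k_2) = 0x3B4B1
s_7 = InvRound(s_6, k_1) = 0x3086C
s_8 = InvRound(s_7, k_0) = 0x5049C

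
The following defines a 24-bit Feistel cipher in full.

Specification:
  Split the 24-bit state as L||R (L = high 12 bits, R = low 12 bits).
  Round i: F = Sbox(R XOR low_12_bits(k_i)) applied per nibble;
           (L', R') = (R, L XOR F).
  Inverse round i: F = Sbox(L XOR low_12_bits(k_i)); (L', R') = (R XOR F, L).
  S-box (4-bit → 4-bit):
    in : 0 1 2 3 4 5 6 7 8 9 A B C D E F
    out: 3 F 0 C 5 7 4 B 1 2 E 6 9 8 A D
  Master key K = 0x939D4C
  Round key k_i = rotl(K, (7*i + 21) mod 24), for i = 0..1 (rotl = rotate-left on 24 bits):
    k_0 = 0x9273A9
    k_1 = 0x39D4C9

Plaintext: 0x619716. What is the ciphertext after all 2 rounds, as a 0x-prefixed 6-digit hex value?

s_0 = plaintext = 0x619716
s_1 = Round(s_0, k_0) = 0x716374
s_2 = Round(s_1, k_1) = 0x374C7E

0x374C7E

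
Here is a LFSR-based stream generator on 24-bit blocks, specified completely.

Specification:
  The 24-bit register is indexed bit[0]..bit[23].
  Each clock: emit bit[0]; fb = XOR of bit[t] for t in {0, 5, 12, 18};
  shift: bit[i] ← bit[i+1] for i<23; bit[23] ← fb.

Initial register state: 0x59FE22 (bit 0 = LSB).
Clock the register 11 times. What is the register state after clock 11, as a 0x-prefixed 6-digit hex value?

reg_0 = 0x59FE22
clock 1: out=0, reg = 0x2CFF11
clock 2: out=1, reg = 0x967F88
clock 3: out=0, reg = 0x4B3FC4
clock 4: out=0, reg = 0xA59FE2
clock 5: out=0, reg = 0xD2CFF1
clock 6: out=1, reg = 0x6967F8
clock 7: out=0, reg = 0xB4B3FC
clock 8: out=0, reg = 0xDA59FE
clock 9: out=0, reg = 0x6D2CFF
clock 10: out=1, reg = 0xB6967F
clock 11: out=1, reg = 0x5B4B3F

0x5B4B3F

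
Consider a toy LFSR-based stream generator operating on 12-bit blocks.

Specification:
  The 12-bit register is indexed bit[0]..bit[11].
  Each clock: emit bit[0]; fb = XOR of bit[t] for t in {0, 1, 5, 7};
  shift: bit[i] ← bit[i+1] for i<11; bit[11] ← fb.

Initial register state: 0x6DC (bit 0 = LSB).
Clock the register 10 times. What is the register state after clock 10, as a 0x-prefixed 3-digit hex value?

reg_0 = 0x6DC
clock 1: out=0, reg = 0xB6E
clock 2: out=0, reg = 0x5B7
clock 3: out=1, reg = 0x2DB
clock 4: out=1, reg = 0x96D
clock 5: out=1, reg = 0x4B6
clock 6: out=0, reg = 0xA5B
clock 7: out=1, reg = 0x52D
clock 8: out=1, reg = 0x296
clock 9: out=0, reg = 0x14B
clock 10: out=1, reg = 0x0A5

0x0A5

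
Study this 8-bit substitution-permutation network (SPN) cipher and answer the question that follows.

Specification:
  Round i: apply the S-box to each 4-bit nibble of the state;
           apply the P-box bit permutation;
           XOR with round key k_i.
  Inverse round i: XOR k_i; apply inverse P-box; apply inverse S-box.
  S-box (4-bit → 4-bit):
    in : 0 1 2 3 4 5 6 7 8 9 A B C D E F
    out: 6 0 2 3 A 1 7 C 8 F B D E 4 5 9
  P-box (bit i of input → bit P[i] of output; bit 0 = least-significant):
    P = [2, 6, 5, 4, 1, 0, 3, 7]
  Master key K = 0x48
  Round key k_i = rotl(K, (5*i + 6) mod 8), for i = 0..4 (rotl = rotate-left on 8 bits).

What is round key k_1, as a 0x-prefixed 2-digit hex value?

K = 0x48
k_0 = rotl(K, (5*0+6) mod 8) = rotl(K, 6) = 0x12
k_1 = rotl(K, (5*1+6) mod 8) = rotl(K, 3) = 0x42

0x42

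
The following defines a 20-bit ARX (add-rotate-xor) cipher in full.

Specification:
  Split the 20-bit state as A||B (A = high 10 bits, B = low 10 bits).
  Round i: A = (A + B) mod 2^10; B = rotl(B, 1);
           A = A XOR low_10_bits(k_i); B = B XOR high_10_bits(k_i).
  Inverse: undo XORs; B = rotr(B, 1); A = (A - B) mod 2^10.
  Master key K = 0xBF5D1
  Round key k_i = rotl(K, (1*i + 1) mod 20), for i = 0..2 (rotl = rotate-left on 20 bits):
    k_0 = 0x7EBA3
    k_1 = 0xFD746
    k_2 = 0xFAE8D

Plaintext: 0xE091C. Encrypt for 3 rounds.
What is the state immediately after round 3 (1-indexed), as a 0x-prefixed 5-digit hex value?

s_0 = plaintext = 0xE091C
s_1 = Round(s_0, k_0) = 0xCF7C2
s_2 = Round(s_1, k_1) = 0x6E470
s_3 = Round(s_2, k_2) = 0x2930B

0x2930B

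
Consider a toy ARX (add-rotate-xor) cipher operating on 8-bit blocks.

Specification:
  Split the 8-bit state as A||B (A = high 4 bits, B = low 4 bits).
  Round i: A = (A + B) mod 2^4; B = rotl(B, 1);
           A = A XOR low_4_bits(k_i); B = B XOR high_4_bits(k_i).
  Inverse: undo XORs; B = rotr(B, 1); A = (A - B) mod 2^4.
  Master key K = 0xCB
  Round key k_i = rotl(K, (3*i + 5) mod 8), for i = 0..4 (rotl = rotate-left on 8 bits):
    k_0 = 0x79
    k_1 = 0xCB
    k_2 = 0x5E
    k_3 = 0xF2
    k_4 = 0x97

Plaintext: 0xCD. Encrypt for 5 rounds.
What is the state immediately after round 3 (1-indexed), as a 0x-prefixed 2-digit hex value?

s_0 = plaintext = 0xCD
s_1 = Round(s_0, k_0) = 0x0C
s_2 = Round(s_1, k_1) = 0x75
s_3 = Round(s_2, k_2) = 0x2F
s_4 = Round(s_3, k_3) = 0x30
s_5 = Round(s_4, k_4) = 0x49

0x2F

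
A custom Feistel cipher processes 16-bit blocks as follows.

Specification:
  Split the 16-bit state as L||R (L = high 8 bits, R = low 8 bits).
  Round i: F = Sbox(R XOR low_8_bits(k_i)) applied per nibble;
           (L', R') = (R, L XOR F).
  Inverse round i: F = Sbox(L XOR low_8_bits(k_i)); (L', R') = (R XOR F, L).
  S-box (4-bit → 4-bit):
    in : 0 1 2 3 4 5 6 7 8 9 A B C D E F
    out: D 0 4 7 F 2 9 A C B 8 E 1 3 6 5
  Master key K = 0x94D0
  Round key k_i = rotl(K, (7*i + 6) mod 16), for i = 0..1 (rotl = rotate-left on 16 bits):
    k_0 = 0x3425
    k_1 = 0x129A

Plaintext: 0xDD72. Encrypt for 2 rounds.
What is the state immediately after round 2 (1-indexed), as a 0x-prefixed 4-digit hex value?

s_0 = plaintext = 0xDD72
s_1 = Round(s_0, k_0) = 0x72F7
s_2 = Round(s_1, k_1) = 0xF7E1

0xF7E1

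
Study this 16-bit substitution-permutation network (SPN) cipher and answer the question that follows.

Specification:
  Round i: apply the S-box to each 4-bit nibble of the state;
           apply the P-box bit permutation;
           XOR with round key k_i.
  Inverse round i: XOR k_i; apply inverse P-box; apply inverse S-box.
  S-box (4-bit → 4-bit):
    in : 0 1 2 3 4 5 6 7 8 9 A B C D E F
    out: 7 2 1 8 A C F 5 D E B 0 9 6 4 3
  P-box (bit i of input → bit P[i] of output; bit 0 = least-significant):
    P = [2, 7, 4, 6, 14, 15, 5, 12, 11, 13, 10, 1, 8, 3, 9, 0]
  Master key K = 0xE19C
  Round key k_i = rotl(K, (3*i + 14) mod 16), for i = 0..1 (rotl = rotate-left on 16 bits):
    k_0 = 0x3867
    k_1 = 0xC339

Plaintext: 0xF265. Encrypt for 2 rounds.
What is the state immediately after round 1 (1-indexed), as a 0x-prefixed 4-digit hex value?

0xE11F

s_0 = plaintext = 0xF265
s_1 = Round(s_0, k_0) = 0xE11F
s_2 = Round(s_1, k_1) = 0x61BD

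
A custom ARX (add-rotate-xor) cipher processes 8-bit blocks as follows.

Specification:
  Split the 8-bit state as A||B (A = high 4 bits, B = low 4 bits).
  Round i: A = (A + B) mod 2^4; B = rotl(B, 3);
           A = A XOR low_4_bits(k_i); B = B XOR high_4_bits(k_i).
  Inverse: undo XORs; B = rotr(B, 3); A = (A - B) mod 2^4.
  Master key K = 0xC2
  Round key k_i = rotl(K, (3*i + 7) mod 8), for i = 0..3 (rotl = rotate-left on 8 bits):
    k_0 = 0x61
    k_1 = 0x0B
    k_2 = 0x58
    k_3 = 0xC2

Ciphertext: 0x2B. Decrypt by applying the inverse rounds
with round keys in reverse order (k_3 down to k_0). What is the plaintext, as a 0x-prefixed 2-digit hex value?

0xA1

s_0 = ciphertext = 0x2B
s_1 = InvRound(s_0, k_3) = 0x2E
s_2 = InvRound(s_1, k_2) = 0x37
s_3 = InvRound(s_2, k_1) = 0xAE
s_4 = InvRound(s_3, k_0) = 0xA1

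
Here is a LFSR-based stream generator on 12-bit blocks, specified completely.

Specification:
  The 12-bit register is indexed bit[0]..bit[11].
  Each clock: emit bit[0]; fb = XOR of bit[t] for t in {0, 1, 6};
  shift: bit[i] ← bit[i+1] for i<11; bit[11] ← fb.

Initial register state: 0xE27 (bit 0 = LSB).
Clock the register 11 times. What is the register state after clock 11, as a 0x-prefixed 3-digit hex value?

0x419

reg_0 = 0xE27
clock 1: out=1, reg = 0x713
clock 2: out=1, reg = 0x389
clock 3: out=1, reg = 0x9C4
clock 4: out=0, reg = 0xCE2
clock 5: out=0, reg = 0x671
clock 6: out=1, reg = 0x338
clock 7: out=0, reg = 0x19C
clock 8: out=0, reg = 0x0CE
clock 9: out=0, reg = 0x067
clock 10: out=1, reg = 0x833
clock 11: out=1, reg = 0x419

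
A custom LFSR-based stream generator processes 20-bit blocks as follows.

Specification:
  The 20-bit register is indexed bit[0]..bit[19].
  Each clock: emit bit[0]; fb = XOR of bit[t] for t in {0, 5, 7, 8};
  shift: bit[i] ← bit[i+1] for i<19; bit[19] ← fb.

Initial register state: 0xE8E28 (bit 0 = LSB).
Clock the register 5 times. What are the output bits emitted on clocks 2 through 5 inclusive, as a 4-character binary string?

0010

reg_0 = 0xE8E28
clock 1: out=0, reg = 0xF4714
clock 2: out=0, reg = 0xFA38A
clock 3: out=0, reg = 0x7D1C5
clock 4: out=1, reg = 0xBE8E2
clock 5: out=0, reg = 0x5F471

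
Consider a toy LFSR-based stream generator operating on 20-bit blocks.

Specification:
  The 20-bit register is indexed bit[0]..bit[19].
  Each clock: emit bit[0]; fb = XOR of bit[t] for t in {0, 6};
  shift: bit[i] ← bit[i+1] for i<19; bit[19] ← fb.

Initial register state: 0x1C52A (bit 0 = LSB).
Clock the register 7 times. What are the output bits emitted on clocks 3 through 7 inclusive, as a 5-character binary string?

01010

reg_0 = 0x1C52A
clock 1: out=0, reg = 0x0E295
clock 2: out=1, reg = 0x8714A
clock 3: out=0, reg = 0xC38A5
clock 4: out=1, reg = 0xE1C52
clock 5: out=0, reg = 0xF0E29
clock 6: out=1, reg = 0xF8714
clock 7: out=0, reg = 0x7C38A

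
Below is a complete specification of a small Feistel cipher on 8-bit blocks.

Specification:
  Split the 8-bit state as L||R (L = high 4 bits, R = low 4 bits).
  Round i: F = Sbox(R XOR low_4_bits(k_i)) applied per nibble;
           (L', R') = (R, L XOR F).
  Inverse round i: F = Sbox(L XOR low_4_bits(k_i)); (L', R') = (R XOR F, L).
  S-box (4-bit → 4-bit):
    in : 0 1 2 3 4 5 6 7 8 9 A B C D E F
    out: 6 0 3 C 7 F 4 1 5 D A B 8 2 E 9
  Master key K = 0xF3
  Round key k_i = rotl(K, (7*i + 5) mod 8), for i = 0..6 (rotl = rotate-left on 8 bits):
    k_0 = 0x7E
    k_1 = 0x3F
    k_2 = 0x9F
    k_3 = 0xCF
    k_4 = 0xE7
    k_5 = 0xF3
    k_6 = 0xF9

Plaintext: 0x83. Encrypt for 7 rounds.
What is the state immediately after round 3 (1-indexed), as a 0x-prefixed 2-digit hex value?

0xC6

s_0 = plaintext = 0x83
s_1 = Round(s_0, k_0) = 0x3A
s_2 = Round(s_1, k_1) = 0xAC
s_3 = Round(s_2, k_2) = 0xC6
s_4 = Round(s_3, k_3) = 0x61
s_5 = Round(s_4, k_4) = 0x12
s_6 = Round(s_5, k_5) = 0x21
s_7 = Round(s_6, k_6) = 0x17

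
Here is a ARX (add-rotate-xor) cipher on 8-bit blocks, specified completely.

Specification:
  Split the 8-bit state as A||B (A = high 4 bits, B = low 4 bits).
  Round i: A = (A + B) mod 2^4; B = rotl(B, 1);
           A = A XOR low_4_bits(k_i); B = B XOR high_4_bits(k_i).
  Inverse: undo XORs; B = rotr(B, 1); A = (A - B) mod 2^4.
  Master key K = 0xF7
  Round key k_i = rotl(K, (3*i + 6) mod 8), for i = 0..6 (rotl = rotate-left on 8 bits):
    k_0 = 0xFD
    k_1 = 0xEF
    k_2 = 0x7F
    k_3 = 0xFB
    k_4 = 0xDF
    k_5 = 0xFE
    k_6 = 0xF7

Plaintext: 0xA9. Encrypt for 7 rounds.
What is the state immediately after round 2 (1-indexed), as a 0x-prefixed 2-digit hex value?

s_0 = plaintext = 0xA9
s_1 = Round(s_0, k_0) = 0xEC
s_2 = Round(s_1, k_1) = 0x57
s_3 = Round(s_2, k_2) = 0x39
s_4 = Round(s_3, k_3) = 0x7C
s_5 = Round(s_4, k_4) = 0xC4
s_6 = Round(s_5, k_5) = 0xE7
s_7 = Round(s_6, k_6) = 0x21

0x57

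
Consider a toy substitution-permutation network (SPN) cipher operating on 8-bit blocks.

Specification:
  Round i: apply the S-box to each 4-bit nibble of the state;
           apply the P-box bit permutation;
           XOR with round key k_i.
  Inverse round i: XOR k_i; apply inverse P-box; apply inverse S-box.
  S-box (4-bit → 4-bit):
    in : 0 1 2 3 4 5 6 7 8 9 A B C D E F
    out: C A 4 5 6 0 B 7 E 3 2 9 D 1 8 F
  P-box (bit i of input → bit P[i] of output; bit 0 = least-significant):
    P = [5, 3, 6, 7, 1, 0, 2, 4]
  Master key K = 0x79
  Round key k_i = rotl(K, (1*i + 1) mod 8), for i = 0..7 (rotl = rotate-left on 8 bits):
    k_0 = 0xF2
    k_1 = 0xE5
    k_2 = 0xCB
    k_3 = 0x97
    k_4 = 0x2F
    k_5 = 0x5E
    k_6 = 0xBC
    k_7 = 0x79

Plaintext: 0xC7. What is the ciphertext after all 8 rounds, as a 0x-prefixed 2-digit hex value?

0xE6

s_0 = plaintext = 0xC7
s_1 = Round(s_0, k_0) = 0x8C
s_2 = Round(s_1, k_1) = 0x10
s_3 = Round(s_2, k_2) = 0x1A
s_4 = Round(s_3, k_3) = 0x8E
s_5 = Round(s_4, k_4) = 0xBA
s_6 = Round(s_5, k_5) = 0x44
s_7 = Round(s_6, k_6) = 0xF1
s_8 = Round(s_7, k_7) = 0xE6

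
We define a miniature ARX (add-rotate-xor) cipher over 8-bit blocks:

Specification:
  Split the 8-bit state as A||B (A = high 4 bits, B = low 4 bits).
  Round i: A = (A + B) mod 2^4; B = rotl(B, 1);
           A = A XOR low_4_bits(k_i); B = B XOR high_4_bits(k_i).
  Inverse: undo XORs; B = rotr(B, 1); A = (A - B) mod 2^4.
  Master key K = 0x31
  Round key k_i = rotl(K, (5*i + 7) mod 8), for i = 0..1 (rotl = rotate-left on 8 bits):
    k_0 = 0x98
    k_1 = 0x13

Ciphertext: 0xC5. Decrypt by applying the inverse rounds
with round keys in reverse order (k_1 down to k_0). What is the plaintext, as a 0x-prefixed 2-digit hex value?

0x8D

s_0 = ciphertext = 0xC5
s_1 = InvRound(s_0, k_1) = 0xD2
s_2 = InvRound(s_1, k_0) = 0x8D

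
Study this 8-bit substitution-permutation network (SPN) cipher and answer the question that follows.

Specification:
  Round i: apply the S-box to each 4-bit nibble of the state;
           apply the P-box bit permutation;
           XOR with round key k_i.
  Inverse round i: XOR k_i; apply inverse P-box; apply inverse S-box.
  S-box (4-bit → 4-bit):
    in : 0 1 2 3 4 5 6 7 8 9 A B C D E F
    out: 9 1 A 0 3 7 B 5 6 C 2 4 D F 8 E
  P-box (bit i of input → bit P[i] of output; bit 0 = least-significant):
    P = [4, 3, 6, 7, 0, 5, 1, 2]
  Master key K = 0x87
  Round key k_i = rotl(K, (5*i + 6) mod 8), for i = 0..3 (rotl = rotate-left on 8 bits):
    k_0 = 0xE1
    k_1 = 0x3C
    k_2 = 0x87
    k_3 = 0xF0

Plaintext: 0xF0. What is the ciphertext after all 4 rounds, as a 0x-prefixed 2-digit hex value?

s_0 = plaintext = 0xF0
s_1 = Round(s_0, k_0) = 0x57
s_2 = Round(s_1, k_1) = 0x4F
s_3 = Round(s_2, k_2) = 0x6E
s_4 = Round(s_3, k_3) = 0x55

0x55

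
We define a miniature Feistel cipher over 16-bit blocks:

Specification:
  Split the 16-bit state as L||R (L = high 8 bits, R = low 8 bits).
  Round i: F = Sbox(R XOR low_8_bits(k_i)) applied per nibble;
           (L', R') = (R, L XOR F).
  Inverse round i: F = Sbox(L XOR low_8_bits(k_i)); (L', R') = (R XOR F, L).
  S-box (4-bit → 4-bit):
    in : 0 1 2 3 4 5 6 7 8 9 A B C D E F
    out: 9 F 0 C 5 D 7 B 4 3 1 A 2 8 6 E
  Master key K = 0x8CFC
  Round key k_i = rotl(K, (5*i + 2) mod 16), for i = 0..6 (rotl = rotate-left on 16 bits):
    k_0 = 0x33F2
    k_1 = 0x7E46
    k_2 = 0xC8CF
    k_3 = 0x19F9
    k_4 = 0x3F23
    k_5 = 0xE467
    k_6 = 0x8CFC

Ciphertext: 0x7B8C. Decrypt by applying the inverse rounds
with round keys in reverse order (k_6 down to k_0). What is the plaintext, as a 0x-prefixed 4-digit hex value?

s_0 = ciphertext = 0x7B8C
s_1 = InvRound(s_0, k_6) = 0xC77B
s_2 = InvRound(s_1, k_5) = 0x62C7
s_3 = InvRound(s_2, k_4) = 0x9862
s_4 = InvRound(s_3, k_3) = 0x1D98
s_5 = InvRound(s_4, k_2) = 0x181D
s_6 = InvRound(s_5, k_1) = 0xCB18
s_7 = InvRound(s_6, k_0) = 0xDBCB

0xDBCB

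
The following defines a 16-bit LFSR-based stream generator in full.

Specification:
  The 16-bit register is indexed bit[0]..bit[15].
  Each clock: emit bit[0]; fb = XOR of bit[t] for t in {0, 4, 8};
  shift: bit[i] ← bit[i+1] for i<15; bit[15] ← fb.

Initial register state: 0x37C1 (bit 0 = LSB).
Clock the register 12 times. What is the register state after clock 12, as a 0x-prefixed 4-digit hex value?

0xE8A3

reg_0 = 0x37C1
clock 1: out=1, reg = 0x1BE0
clock 2: out=0, reg = 0x8DF0
clock 3: out=0, reg = 0x46F8
clock 4: out=0, reg = 0xA37C
clock 5: out=0, reg = 0x51BE
clock 6: out=0, reg = 0x28DF
clock 7: out=1, reg = 0x146F
clock 8: out=1, reg = 0x8A37
clock 9: out=1, reg = 0x451B
clock 10: out=1, reg = 0xA28D
clock 11: out=1, reg = 0xD146
clock 12: out=0, reg = 0xE8A3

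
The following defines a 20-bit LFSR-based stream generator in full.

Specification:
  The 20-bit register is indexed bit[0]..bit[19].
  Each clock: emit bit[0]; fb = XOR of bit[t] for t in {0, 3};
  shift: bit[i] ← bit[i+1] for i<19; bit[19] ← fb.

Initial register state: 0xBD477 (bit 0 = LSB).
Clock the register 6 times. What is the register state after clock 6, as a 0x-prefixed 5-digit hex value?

0xE6F51

reg_0 = 0xBD477
clock 1: out=1, reg = 0xDEA3B
clock 2: out=1, reg = 0x6F51D
clock 3: out=1, reg = 0x37A8E
clock 4: out=0, reg = 0x9BD47
clock 5: out=1, reg = 0xCDEA3
clock 6: out=1, reg = 0xE6F51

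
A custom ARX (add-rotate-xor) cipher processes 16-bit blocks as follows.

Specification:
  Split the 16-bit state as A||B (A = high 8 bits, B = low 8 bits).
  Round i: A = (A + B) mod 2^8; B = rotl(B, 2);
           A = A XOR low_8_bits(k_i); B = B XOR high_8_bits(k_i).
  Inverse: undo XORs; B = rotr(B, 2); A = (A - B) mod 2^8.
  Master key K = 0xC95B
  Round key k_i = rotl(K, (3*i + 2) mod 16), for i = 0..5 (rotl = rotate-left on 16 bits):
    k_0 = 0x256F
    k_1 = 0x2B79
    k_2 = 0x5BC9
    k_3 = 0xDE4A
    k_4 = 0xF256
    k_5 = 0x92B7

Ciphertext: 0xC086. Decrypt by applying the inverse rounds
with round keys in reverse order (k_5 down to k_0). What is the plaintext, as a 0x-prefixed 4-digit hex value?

0xDCB5

s_0 = ciphertext = 0xC086
s_1 = InvRound(s_0, k_5) = 0x7205
s_2 = InvRound(s_1, k_4) = 0x27FD
s_3 = InvRound(s_2, k_3) = 0xA5C8
s_4 = InvRound(s_3, k_2) = 0x88E4
s_5 = InvRound(s_4, k_1) = 0xFEF3
s_6 = InvRound(s_5, k_0) = 0xDCB5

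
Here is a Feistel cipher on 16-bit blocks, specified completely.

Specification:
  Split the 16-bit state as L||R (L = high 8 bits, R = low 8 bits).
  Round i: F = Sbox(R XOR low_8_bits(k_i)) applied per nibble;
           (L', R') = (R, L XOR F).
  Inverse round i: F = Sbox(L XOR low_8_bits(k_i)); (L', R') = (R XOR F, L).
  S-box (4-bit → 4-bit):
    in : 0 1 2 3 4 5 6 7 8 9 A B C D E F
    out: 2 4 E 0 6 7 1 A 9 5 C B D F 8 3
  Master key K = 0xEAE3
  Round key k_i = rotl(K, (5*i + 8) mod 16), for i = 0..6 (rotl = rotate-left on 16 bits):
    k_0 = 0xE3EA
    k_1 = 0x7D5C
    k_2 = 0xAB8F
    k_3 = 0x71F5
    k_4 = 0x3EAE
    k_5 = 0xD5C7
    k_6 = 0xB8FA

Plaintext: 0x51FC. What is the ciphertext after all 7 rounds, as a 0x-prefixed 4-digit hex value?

s_0 = plaintext = 0x51FC
s_1 = Round(s_0, k_0) = 0xFC10
s_2 = Round(s_1, k_1) = 0x1091
s_3 = Round(s_2, k_2) = 0x9158
s_4 = Round(s_3, k_3) = 0x585E
s_5 = Round(s_4, k_4) = 0x5E6A
s_6 = Round(s_5, k_5) = 0x6A91
s_7 = Round(s_6, k_6) = 0x9171

0x9171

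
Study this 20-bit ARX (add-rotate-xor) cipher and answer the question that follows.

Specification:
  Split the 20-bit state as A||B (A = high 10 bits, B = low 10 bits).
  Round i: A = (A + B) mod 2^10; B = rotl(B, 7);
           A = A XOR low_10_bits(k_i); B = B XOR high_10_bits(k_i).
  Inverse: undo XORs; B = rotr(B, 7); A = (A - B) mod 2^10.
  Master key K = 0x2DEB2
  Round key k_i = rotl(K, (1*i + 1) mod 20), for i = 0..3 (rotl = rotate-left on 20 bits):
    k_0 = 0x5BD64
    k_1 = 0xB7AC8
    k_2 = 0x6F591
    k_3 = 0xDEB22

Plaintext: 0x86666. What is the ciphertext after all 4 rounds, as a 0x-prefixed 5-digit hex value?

s_0 = plaintext = 0x86666
s_1 = Round(s_0, k_0) = 0x46E23
s_2 = Round(s_1, k_1) = 0x7DB1A
s_3 = Round(s_2, k_2) = 0x204DE
s_4 = Round(s_3, k_3) = 0x9F461

0x9F461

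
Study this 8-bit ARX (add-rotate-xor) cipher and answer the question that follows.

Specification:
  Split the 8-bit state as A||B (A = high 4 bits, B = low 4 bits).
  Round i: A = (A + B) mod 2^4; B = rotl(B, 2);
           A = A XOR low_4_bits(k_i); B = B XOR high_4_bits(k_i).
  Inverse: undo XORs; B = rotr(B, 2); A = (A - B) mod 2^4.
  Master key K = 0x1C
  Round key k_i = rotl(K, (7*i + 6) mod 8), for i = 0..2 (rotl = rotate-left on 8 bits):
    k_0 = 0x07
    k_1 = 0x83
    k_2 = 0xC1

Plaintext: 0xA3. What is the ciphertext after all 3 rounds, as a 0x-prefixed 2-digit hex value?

s_0 = plaintext = 0xA3
s_1 = Round(s_0, k_0) = 0xAC
s_2 = Round(s_1, k_1) = 0x5B
s_3 = Round(s_2, k_2) = 0x12

0x12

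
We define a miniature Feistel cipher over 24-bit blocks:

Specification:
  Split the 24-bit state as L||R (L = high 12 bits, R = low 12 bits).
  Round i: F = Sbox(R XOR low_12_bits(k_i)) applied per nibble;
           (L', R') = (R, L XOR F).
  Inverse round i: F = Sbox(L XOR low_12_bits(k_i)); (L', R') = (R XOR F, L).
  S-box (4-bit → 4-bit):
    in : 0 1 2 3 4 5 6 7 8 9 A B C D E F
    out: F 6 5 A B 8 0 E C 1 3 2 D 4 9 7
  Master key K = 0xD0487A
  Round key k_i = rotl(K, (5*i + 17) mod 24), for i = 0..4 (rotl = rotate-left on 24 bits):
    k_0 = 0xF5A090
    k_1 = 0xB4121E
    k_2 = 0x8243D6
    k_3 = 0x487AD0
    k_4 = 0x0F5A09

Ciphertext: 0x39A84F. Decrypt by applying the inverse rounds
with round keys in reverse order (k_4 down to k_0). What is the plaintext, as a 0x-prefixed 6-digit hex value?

0x26A59D

s_0 = ciphertext = 0x39A84F
s_1 = InvRound(s_0, k_4) = 0x95539A
s_2 = InvRound(s_1, k_3) = 0x952955
s_3 = InvRound(s_2, k_2) = 0xA9E952
s_4 = InvRound(s_3, k_1) = 0x59DA9E
s_5 = InvRound(s_4, k_0) = 0x26A59D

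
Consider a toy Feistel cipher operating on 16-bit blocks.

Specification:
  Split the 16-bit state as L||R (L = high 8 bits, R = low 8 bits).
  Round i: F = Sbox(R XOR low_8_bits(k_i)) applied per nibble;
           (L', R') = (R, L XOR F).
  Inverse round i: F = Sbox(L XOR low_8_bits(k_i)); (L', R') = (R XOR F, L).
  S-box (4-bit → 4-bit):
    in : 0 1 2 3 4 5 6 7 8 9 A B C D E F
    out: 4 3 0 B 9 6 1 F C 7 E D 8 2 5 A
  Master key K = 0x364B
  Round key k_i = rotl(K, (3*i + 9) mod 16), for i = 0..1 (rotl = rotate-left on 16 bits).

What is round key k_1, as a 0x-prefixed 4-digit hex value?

0xB364

K = 0x364B
k_0 = rotl(K, (3*0+9) mod 16) = rotl(K, 9) = 0x966C
k_1 = rotl(K, (3*1+9) mod 16) = rotl(K, 12) = 0xB364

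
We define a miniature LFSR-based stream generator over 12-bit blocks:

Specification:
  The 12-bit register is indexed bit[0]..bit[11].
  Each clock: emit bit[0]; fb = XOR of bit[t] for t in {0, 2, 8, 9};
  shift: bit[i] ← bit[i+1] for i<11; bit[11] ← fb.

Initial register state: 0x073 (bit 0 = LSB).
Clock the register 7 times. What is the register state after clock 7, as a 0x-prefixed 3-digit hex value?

0x4E0

reg_0 = 0x073
clock 1: out=1, reg = 0x839
clock 2: out=1, reg = 0xC1C
clock 3: out=0, reg = 0xE0E
clock 4: out=0, reg = 0x707
clock 5: out=1, reg = 0x383
clock 6: out=1, reg = 0x9C1
clock 7: out=1, reg = 0x4E0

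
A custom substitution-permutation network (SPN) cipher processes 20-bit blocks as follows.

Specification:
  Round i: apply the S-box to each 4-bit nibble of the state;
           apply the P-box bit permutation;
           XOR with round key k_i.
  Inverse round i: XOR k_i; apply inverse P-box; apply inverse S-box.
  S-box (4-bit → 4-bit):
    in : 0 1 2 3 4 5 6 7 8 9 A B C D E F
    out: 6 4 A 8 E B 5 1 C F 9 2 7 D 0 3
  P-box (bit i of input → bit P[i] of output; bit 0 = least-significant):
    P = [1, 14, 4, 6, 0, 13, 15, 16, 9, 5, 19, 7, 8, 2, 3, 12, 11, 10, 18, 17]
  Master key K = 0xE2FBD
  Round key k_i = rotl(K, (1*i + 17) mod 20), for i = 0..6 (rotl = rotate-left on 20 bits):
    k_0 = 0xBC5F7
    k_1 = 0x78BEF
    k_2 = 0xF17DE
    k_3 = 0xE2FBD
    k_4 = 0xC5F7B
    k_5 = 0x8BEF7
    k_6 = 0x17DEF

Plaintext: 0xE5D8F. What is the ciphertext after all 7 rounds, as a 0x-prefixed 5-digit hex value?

0xEC804

s_0 = plaintext = 0xE5D8F
s_1 = Round(s_0, k_0) = 0x21671
s_2 = Round(s_1, k_1) = 0xD8DF6
s_3 = Round(s_2, k_2) = 0x12D45
s_4 = Round(s_3, k_3) = 0x3DD7B
s_5 = Round(s_4, k_4) = 0x60CF2
s_6 = Round(s_5, k_5) = 0x4D49A
s_7 = Round(s_6, k_6) = 0xEC804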